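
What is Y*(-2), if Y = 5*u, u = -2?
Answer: 20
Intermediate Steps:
Y = -10 (Y = 5*(-2) = -10)
Y*(-2) = -10*(-2) = 20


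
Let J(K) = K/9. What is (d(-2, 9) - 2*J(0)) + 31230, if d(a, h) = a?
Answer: 31228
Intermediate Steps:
J(K) = K/9 (J(K) = K*(⅑) = K/9)
(d(-2, 9) - 2*J(0)) + 31230 = (-2 - 2*0/9) + 31230 = (-2 - 2*0) + 31230 = (-2 + 0) + 31230 = -2 + 31230 = 31228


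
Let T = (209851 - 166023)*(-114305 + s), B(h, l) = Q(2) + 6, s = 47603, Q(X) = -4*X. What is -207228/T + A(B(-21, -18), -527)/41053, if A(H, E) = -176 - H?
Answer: -41680576955/10001247208714 ≈ -0.0041675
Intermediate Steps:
B(h, l) = -2 (B(h, l) = -4*2 + 6 = -8 + 6 = -2)
T = -2923415256 (T = (209851 - 166023)*(-114305 + 47603) = 43828*(-66702) = -2923415256)
-207228/T + A(B(-21, -18), -527)/41053 = -207228/(-2923415256) + (-176 - 1*(-2))/41053 = -207228*(-1/2923415256) + (-176 + 2)*(1/41053) = 17269/243617938 - 174*1/41053 = 17269/243617938 - 174/41053 = -41680576955/10001247208714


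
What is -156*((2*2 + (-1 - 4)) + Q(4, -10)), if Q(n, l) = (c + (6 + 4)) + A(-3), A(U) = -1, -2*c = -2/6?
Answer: -1274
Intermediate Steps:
c = 1/6 (c = -(-1)/6 = -1/2*(-1/3) = 1/6 ≈ 0.16667)
Q(n, l) = 55/6 (Q(n, l) = (1/6 + (6 + 4)) - 1 = (1/6 + 10) - 1 = 61/6 - 1 = 55/6)
-156*((2*2 + (-1 - 4)) + Q(4, -10)) = -156*((2*2 + (-1 - 4)) + 55/6) = -156*((4 - 5) + 55/6) = -156*(-1 + 55/6) = -156*49/6 = -1274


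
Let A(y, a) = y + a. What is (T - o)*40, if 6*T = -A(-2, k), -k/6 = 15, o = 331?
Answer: -37880/3 ≈ -12627.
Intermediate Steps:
k = -90 (k = -6*15 = -90)
A(y, a) = a + y
T = 46/3 (T = (-(-90 - 2))/6 = (-1*(-92))/6 = (1/6)*92 = 46/3 ≈ 15.333)
(T - o)*40 = (46/3 - 1*331)*40 = (46/3 - 331)*40 = -947/3*40 = -37880/3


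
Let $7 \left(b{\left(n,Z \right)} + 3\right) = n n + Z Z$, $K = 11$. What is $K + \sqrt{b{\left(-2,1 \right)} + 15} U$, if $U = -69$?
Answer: $11 - \frac{69 \sqrt{623}}{7} \approx -235.03$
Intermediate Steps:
$b{\left(n,Z \right)} = -3 + \frac{Z^{2}}{7} + \frac{n^{2}}{7}$ ($b{\left(n,Z \right)} = -3 + \frac{n n + Z Z}{7} = -3 + \frac{n^{2} + Z^{2}}{7} = -3 + \frac{Z^{2} + n^{2}}{7} = -3 + \left(\frac{Z^{2}}{7} + \frac{n^{2}}{7}\right) = -3 + \frac{Z^{2}}{7} + \frac{n^{2}}{7}$)
$K + \sqrt{b{\left(-2,1 \right)} + 15} U = 11 + \sqrt{\left(-3 + \frac{1^{2}}{7} + \frac{\left(-2\right)^{2}}{7}\right) + 15} \left(-69\right) = 11 + \sqrt{\left(-3 + \frac{1}{7} \cdot 1 + \frac{1}{7} \cdot 4\right) + 15} \left(-69\right) = 11 + \sqrt{\left(-3 + \frac{1}{7} + \frac{4}{7}\right) + 15} \left(-69\right) = 11 + \sqrt{- \frac{16}{7} + 15} \left(-69\right) = 11 + \sqrt{\frac{89}{7}} \left(-69\right) = 11 + \frac{\sqrt{623}}{7} \left(-69\right) = 11 - \frac{69 \sqrt{623}}{7}$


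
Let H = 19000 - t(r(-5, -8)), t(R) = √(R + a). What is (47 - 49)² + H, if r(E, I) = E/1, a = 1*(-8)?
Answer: 19004 - I*√13 ≈ 19004.0 - 3.6056*I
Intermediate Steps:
a = -8
r(E, I) = E (r(E, I) = E*1 = E)
t(R) = √(-8 + R) (t(R) = √(R - 8) = √(-8 + R))
H = 19000 - I*√13 (H = 19000 - √(-8 - 5) = 19000 - √(-13) = 19000 - I*√13 ≈ 19000.0 - 3.6056*I)
(47 - 49)² + H = (47 - 49)² + (19000 - I*√13) = (-2)² + (19000 - I*√13) = 4 + (19000 - I*√13) = 19004 - I*√13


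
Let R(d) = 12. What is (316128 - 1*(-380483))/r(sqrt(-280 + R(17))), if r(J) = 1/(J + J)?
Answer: 2786444*I*sqrt(67) ≈ 2.2808e+7*I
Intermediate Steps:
r(J) = 1/(2*J)
(316128 - 1*(-380483))/r(sqrt(-280 + R(17))) = (316128 - 1*(-380483))/((1/(2*(sqrt(-280 + 12))))) = (316128 + 380483)/((1/(2*(sqrt(-268))))) = 696611/((1/(2*((2*I*sqrt(67)))))) = 696611/(((-I*sqrt(67)/134)/2)) = 696611/((-I*sqrt(67)/268)) = 696611*(4*I*sqrt(67)) = 2786444*I*sqrt(67)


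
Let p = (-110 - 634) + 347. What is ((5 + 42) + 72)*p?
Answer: -47243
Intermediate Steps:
p = -397 (p = -744 + 347 = -397)
((5 + 42) + 72)*p = ((5 + 42) + 72)*(-397) = (47 + 72)*(-397) = 119*(-397) = -47243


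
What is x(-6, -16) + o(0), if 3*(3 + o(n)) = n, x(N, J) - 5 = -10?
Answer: -8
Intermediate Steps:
x(N, J) = -5 (x(N, J) = 5 - 10 = -5)
o(n) = -3 + n/3
x(-6, -16) + o(0) = -5 + (-3 + (⅓)*0) = -5 + (-3 + 0) = -5 - 3 = -8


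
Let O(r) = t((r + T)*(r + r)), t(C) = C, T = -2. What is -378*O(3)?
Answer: -2268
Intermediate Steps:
O(r) = 2*r*(-2 + r) (O(r) = (r - 2)*(r + r) = (-2 + r)*(2*r) = 2*r*(-2 + r))
-378*O(3) = -756*3*(-2 + 3) = -756*3 = -378*6 = -2268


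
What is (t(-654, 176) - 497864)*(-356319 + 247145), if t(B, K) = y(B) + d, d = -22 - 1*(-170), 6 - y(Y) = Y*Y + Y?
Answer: 100961058328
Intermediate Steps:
y(Y) = 6 - Y - Y² (y(Y) = 6 - (Y*Y + Y) = 6 - (Y² + Y) = 6 - (Y + Y²) = 6 + (-Y - Y²) = 6 - Y - Y²)
d = 148 (d = -22 + 170 = 148)
t(B, K) = 154 - B - B² (t(B, K) = (6 - B - B²) + 148 = 154 - B - B²)
(t(-654, 176) - 497864)*(-356319 + 247145) = ((154 - 1*(-654) - 1*(-654)²) - 497864)*(-356319 + 247145) = ((154 + 654 - 1*427716) - 497864)*(-109174) = ((154 + 654 - 427716) - 497864)*(-109174) = (-426908 - 497864)*(-109174) = -924772*(-109174) = 100961058328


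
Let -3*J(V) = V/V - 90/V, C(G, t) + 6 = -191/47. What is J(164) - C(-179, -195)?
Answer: 114619/11562 ≈ 9.9134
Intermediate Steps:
C(G, t) = -473/47 (C(G, t) = -6 - 191/47 = -473/47)
J(V) = -⅓ + 30/V (J(V) = -(V/V - 90/V)/3 = -(1 - 90/V)/3 = -⅓ + 30/V)
J(164) - C(-179, -195) = (⅓)*(90 - 1*164)/164 - 1*(-473/47) = (⅓)*(1/164)*(90 - 164) + 473/47 = (⅓)*(1/164)*(-74) + 473/47 = -37/246 + 473/47 = 114619/11562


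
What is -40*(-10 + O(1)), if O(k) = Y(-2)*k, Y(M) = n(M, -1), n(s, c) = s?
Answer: 480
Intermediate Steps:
Y(M) = M
O(k) = -2*k
-40*(-10 + O(1)) = -40*(-10 - 2*1) = -40*(-10 - 2) = -40*(-12) = 480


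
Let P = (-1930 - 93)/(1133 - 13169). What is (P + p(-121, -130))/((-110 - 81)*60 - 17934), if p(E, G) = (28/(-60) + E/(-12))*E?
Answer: 514826/13006845 ≈ 0.039581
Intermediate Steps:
P = 119/708 (P = -2023/(-12036) = -2023*(-1/12036) = 119/708 ≈ 0.16808)
p(E, G) = E*(-7/15 - E/12) (p(E, G) = (28*(-1/60) + E*(-1/12))*E = (-7/15 - E/12)*E = E*(-7/15 - E/12))
(P + p(-121, -130))/((-110 - 81)*60 - 17934) = (119/708 - 1/60*(-121)*(28 + 5*(-121)))/((-110 - 81)*60 - 17934) = (119/708 - 1/60*(-121)*(28 - 605))/(-191*60 - 17934) = (119/708 - 1/60*(-121)*(-577))/(-11460 - 17934) = (119/708 - 69817/60)/(-29394) = -1029652/885*(-1/29394) = 514826/13006845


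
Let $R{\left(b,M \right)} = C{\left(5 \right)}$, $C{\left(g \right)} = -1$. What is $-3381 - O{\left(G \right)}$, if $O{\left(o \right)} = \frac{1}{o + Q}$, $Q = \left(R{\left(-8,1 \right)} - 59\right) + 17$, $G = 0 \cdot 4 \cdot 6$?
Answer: $- \frac{145382}{43} \approx -3381.0$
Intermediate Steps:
$G = 0$ ($G = 0 \cdot 6 = 0$)
$R{\left(b,M \right)} = -1$
$Q = -43$ ($Q = \left(-1 - 59\right) + 17 = -60 + 17 = -43$)
$O{\left(o \right)} = \frac{1}{-43 + o}$ ($O{\left(o \right)} = \frac{1}{o - 43} = \frac{1}{-43 + o}$)
$-3381 - O{\left(G \right)} = -3381 - \frac{1}{-43 + 0} = -3381 - \frac{1}{-43} = -3381 - - \frac{1}{43} = -3381 + \frac{1}{43} = - \frac{145382}{43}$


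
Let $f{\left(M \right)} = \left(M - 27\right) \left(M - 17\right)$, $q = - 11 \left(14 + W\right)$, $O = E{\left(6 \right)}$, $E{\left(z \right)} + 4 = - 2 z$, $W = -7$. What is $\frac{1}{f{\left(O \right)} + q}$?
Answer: $\frac{1}{1342} \approx 0.00074516$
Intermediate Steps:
$E{\left(z \right)} = -4 - 2 z$
$O = -16$ ($O = -4 - 12 = -16$)
$q = -77$ ($q = - 11 \left(14 - 7\right) = \left(-11\right) 7 = -77$)
$f{\left(M \right)} = \left(-27 + M\right) \left(-17 + M\right)$
$\frac{1}{f{\left(O \right)} + q} = \frac{1}{\left(459 + \left(-16\right)^{2} - -704\right) - 77} = \frac{1}{\left(459 + 256 + 704\right) - 77} = \frac{1}{1419 - 77} = \frac{1}{1342}$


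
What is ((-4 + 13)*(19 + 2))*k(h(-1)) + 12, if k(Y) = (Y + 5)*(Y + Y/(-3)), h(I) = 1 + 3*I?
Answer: -744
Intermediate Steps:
k(Y) = 2*Y*(5 + Y)/3 (k(Y) = (5 + Y)*(Y + Y*(-⅓)) = (5 + Y)*(Y - Y/3) = (5 + Y)*(2*Y/3) = 2*Y*(5 + Y)/3)
((-4 + 13)*(19 + 2))*k(h(-1)) + 12 = ((-4 + 13)*(19 + 2))*(2*(1 + 3*(-1))*(5 + (1 + 3*(-1)))/3) + 12 = (9*21)*(2*(1 - 3)*(5 + (1 - 3))/3) + 12 = 189*((⅔)*(-2)*(5 - 2)) + 12 = 189*((⅔)*(-2)*3) + 12 = 189*(-4) + 12 = -756 + 12 = -744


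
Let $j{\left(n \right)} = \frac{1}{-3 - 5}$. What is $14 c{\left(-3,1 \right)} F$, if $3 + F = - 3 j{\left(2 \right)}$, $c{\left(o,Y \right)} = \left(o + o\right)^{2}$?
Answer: $-1323$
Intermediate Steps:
$j{\left(n \right)} = - \frac{1}{8}$ ($j{\left(n \right)} = \frac{1}{-8} = - \frac{1}{8}$)
$c{\left(o,Y \right)} = 4 o^{2}$ ($c{\left(o,Y \right)} = \left(2 o\right)^{2} = 4 o^{2}$)
$F = - \frac{21}{8}$ ($F = -3 - - \frac{3}{8} = -3 + \frac{3}{8} = - \frac{21}{8} \approx -2.625$)
$14 c{\left(-3,1 \right)} F = 14 \cdot 4 \left(-3\right)^{2} \left(- \frac{21}{8}\right) = 14 \cdot 4 \cdot 9 \left(- \frac{21}{8}\right) = 14 \cdot 36 \left(- \frac{21}{8}\right) = 504 \left(- \frac{21}{8}\right) = -1323$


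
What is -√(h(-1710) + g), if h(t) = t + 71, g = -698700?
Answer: -I*√700339 ≈ -836.86*I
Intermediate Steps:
h(t) = 71 + t
-√(h(-1710) + g) = -√((71 - 1710) - 698700) = -√(-1639 - 698700) = -√(-700339) = -I*√700339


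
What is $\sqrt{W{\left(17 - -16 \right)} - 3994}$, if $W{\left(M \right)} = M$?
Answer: $i \sqrt{3961} \approx 62.936 i$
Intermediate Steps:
$\sqrt{W{\left(17 - -16 \right)} - 3994} = \sqrt{\left(17 - -16\right) - 3994} = \sqrt{\left(17 + 16\right) - 3994} = \sqrt{33 - 3994} = \sqrt{-3961} = i \sqrt{3961}$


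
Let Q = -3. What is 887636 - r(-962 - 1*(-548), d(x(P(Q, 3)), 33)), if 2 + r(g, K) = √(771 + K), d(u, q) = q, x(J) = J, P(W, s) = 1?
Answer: 887638 - 2*√201 ≈ 8.8761e+5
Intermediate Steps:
r(g, K) = -2 + √(771 + K)
887636 - r(-962 - 1*(-548), d(x(P(Q, 3)), 33)) = 887636 - (-2 + √(771 + 33)) = 887636 - (-2 + √804) = 887636 - (-2 + 2*√201) = 887636 + (2 - 2*√201) = 887638 - 2*√201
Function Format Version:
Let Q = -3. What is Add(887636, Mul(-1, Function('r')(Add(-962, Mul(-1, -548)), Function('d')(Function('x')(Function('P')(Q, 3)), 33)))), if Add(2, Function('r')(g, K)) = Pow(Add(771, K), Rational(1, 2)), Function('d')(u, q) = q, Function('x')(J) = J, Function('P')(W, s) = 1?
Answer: Add(887638, Mul(-2, Pow(201, Rational(1, 2)))) ≈ 8.8761e+5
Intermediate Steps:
Function('r')(g, K) = Add(-2, Pow(Add(771, K), Rational(1, 2)))
Add(887636, Mul(-1, Function('r')(Add(-962, Mul(-1, -548)), Function('d')(Function('x')(Function('P')(Q, 3)), 33)))) = Add(887636, Mul(-1, Add(-2, Pow(Add(771, 33), Rational(1, 2))))) = Add(887636, Mul(-1, Add(-2, Pow(804, Rational(1, 2))))) = Add(887636, Mul(-1, Add(-2, Mul(2, Pow(201, Rational(1, 2)))))) = Add(887636, Add(2, Mul(-2, Pow(201, Rational(1, 2))))) = Add(887638, Mul(-2, Pow(201, Rational(1, 2))))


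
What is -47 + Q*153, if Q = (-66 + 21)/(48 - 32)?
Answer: -7637/16 ≈ -477.31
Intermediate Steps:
Q = -45/16 ≈ -2.8125
-47 + Q*153 = -47 - 45/16*153 = -47 - 6885/16 = -7637/16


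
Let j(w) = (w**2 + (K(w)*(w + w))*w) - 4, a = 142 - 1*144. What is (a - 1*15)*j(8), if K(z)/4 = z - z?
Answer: -1020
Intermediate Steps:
K(z) = 0 (K(z) = 4*(z - z) = 4*0 = 0)
a = -2 (a = 142 - 144 = -2)
j(w) = -4 + w**2 (j(w) = (w**2 + (0*(w + w))*w) - 4 = (w**2 + (0*(2*w))*w) - 4 = (w**2 + 0*w) - 4 = (w**2 + 0) - 4 = w**2 - 4 = -4 + w**2)
(a - 1*15)*j(8) = (-2 - 1*15)*(-4 + 8**2) = (-2 - 15)*(-4 + 64) = -17*60 = -1020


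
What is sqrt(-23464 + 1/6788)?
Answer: 11*I*sqrt(2233779767)/3394 ≈ 153.18*I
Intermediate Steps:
sqrt(-23464 + 1/6788) = sqrt(-159273631/6788) = 11*I*sqrt(2233779767)/3394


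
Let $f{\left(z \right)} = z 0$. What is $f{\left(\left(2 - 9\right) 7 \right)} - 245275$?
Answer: $-245275$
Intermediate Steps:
$f{\left(z \right)} = 0$
$f{\left(\left(2 - 9\right) 7 \right)} - 245275 = 0 - 245275 = -245275$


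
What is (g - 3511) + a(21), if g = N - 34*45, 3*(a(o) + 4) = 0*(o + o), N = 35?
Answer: -5010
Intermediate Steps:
a(o) = -4 (a(o) = -4 + (0*(o + o))/3 = -4 + (0*(2*o))/3 = -4 + (⅓)*0 = -4 + 0 = -4)
g = -1495 (g = 35 - 34*45 = 35 - 1530 = -1495)
(g - 3511) + a(21) = (-1495 - 3511) - 4 = -5006 - 4 = -5010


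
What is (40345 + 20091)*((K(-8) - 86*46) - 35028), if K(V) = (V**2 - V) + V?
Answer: -2352169120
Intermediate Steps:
K(V) = V**2
(40345 + 20091)*((K(-8) - 86*46) - 35028) = (40345 + 20091)*(((-8)**2 - 86*46) - 35028) = 60436*((64 - 3956) - 35028) = 60436*(-3892 - 35028) = 60436*(-38920) = -2352169120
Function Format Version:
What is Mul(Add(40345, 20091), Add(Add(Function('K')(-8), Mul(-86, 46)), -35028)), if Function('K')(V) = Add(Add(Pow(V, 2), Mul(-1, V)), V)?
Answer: -2352169120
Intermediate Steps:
Function('K')(V) = Pow(V, 2)
Mul(Add(40345, 20091), Add(Add(Function('K')(-8), Mul(-86, 46)), -35028)) = Mul(Add(40345, 20091), Add(Add(Pow(-8, 2), Mul(-86, 46)), -35028)) = Mul(60436, Add(Add(64, -3956), -35028)) = Mul(60436, Add(-3892, -35028)) = Mul(60436, -38920) = -2352169120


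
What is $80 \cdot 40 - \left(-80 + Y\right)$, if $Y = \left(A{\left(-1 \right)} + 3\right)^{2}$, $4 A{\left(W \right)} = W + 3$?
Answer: $\frac{13071}{4} \approx 3267.8$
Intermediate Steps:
$A{\left(W \right)} = \frac{3}{4} + \frac{W}{4}$ ($A{\left(W \right)} = \frac{W + 3}{4} = \frac{3 + W}{4} = \frac{3}{4} + \frac{W}{4}$)
$Y = \frac{49}{4}$ ($Y = \left(\left(\frac{3}{4} + \frac{1}{4} \left(-1\right)\right) + 3\right)^{2} = \left(\left(\frac{3}{4} - \frac{1}{4}\right) + 3\right)^{2} = \left(\frac{1}{2} + 3\right)^{2} = \left(\frac{7}{2}\right)^{2} = \frac{49}{4} \approx 12.25$)
$80 \cdot 40 - \left(-80 + Y\right) = 80 \cdot 40 + \left(80 - \frac{49}{4}\right) = 3200 + \left(80 - \frac{49}{4}\right) = 3200 + \frac{271}{4} = \frac{13071}{4}$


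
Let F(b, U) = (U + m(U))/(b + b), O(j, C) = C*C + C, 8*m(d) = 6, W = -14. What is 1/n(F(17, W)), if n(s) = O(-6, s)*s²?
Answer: -342102016/12356791 ≈ -27.685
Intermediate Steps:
m(d) = ¾ (m(d) = (⅛)*6 = ¾)
O(j, C) = C + C² (O(j, C) = C² + C = C + C²)
F(b, U) = (¾ + U)/(2*b) (F(b, U) = (U + ¾)/(b + b) = (¾ + U)/((2*b)) = (¾ + U)*(1/(2*b)) = (¾ + U)/(2*b))
n(s) = s³*(1 + s) (n(s) = (s*(1 + s))*s² = s³*(1 + s))
1/n(F(17, W)) = 1/(((⅛)*(3 + 4*(-14))/17)³*(1 + (⅛)*(3 + 4*(-14))/17)) = 1/(((⅛)*(1/17)*(3 - 56))³*(1 + (⅛)*(1/17)*(3 - 56))) = 1/(((⅛)*(1/17)*(-53))³*(1 + (⅛)*(1/17)*(-53))) = 1/((-53/136)³*(1 - 53/136)) = 1/(-148877/2515456*83/136) = 1/(-12356791/342102016) = -342102016/12356791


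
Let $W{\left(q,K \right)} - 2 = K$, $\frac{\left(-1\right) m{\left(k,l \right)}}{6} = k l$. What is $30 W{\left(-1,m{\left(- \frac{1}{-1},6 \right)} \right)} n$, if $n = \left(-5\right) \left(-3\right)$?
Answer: $-15300$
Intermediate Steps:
$n = 15$
$m{\left(k,l \right)} = - 6 k l$
$W{\left(q,K \right)} = 2 + K$
$30 W{\left(-1,m{\left(- \frac{1}{-1},6 \right)} \right)} n = 30 \left(2 - 6 \left(- \frac{1}{-1}\right) 6\right) 15 = 30 \left(2 - 6 \left(\left(-1\right) \left(-1\right)\right) 6\right) 15 = 30 \left(2 - 6 \cdot 6\right) 15 = 30 \left(2 - 36\right) 15 = 30 \left(-34\right) 15 = \left(-1020\right) 15 = -15300$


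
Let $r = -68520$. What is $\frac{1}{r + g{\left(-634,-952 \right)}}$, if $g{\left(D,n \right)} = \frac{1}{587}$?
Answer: $- \frac{587}{40221239} \approx -1.4594 \cdot 10^{-5}$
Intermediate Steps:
$g{\left(D,n \right)} = \frac{1}{587}$
$\frac{1}{r + g{\left(-634,-952 \right)}} = \frac{1}{-68520 + \frac{1}{587}} = \frac{1}{- \frac{40221239}{587}} = - \frac{587}{40221239}$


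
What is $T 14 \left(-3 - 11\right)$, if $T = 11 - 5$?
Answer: $-1176$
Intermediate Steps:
$T = 6$
$T 14 \left(-3 - 11\right) = 6 \cdot 14 \left(-3 - 11\right) = 84 \left(-3 - 11\right) = 84 \left(-14\right) = -1176$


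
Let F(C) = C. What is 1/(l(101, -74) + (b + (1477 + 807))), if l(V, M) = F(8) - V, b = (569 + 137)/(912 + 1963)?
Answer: 2875/6299831 ≈ 0.00045636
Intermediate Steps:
b = 706/2875 ≈ 0.24557
l(V, M) = 8 - V
1/(l(101, -74) + (b + (1477 + 807))) = 1/((8 - 1*101) + (706/2875 + (1477 + 807))) = 1/((8 - 101) + (706/2875 + 2284)) = 1/(-93 + 6567206/2875) = 1/(6299831/2875) = 2875/6299831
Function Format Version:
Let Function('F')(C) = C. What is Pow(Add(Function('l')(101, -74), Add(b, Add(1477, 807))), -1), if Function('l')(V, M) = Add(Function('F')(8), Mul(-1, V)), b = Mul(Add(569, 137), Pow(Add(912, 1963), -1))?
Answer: Rational(2875, 6299831) ≈ 0.00045636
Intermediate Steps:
b = Rational(706, 2875) (b = Mul(706, Pow(2875, -1)) = Mul(706, Rational(1, 2875)) = Rational(706, 2875) ≈ 0.24557)
Function('l')(V, M) = Add(8, Mul(-1, V))
Pow(Add(Function('l')(101, -74), Add(b, Add(1477, 807))), -1) = Pow(Add(Add(8, Mul(-1, 101)), Add(Rational(706, 2875), Add(1477, 807))), -1) = Pow(Add(Add(8, -101), Add(Rational(706, 2875), 2284)), -1) = Pow(Add(-93, Rational(6567206, 2875)), -1) = Pow(Rational(6299831, 2875), -1) = Rational(2875, 6299831)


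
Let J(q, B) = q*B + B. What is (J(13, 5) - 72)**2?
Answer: 4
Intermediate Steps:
J(q, B) = B + B*q (J(q, B) = B*q + B = B + B*q)
(J(13, 5) - 72)**2 = (5*(1 + 13) - 72)**2 = (5*14 - 72)**2 = (70 - 72)**2 = (-2)**2 = 4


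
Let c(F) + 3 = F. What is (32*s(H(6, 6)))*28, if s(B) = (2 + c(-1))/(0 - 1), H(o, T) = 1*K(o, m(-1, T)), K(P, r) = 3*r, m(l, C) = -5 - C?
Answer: 1792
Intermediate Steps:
c(F) = -3 + F
H(o, T) = -15 - 3*T (H(o, T) = 1*(3*(-5 - T)) = 1*(-15 - 3*T) = -15 - 3*T)
s(B) = 2 (s(B) = (2 + (-3 - 1))/(0 - 1) = (2 - 4)/(-1) = -2*(-1) = 2)
(32*s(H(6, 6)))*28 = (32*2)*28 = 64*28 = 1792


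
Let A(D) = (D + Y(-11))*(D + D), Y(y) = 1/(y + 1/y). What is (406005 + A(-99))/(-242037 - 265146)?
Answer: -8654372/10312721 ≈ -0.83919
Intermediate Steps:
A(D) = 2*D*(-11/122 + D) (A(D) = (D - 11/(1 + (-11)**2))*(D + D) = (D - 11/(1 + 121))*(2*D) = (D - 11/122)*(2*D) = (-11/122 + D)*(2*D) = 2*D*(-11/122 + D))
(406005 + A(-99))/(-242037 - 265146) = (406005 + (1/61)*(-99)*(-11 + 122*(-99)))/(-242037 - 265146) = (406005 + (1/61)*(-99)*(-11 - 12078))/(-507183) = (406005 + (1/61)*(-99)*(-12089))*(-1/507183) = (406005 + 1196811/61)*(-1/507183) = (25963116/61)*(-1/507183) = -8654372/10312721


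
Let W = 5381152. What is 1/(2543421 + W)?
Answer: 1/7924573 ≈ 1.2619e-7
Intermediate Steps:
1/(2543421 + W) = 1/(2543421 + 5381152) = 1/7924573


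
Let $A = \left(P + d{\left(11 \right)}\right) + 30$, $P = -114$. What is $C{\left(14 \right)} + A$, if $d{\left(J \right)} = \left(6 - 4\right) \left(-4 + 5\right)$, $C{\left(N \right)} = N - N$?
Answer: $-82$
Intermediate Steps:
$C{\left(N \right)} = 0$
$d{\left(J \right)} = 2$ ($d{\left(J \right)} = 2 \cdot 1 = 2$)
$A = -82$ ($A = \left(-114 + 2\right) + 30 = -112 + 30 = -82$)
$C{\left(14 \right)} + A = 0 - 82 = -82$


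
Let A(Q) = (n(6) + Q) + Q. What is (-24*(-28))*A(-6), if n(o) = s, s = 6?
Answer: -4032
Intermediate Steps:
n(o) = 6
A(Q) = 6 + 2*Q (A(Q) = (6 + Q) + Q = 6 + 2*Q)
(-24*(-28))*A(-6) = (-24*(-28))*(6 + 2*(-6)) = 672*(6 - 12) = 672*(-6) = -4032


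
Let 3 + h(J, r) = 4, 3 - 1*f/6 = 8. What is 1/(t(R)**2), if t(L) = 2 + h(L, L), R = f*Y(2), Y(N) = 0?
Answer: 1/9 ≈ 0.11111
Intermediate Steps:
f = -30 (f = 18 - 6*8 = 18 - 48 = -30)
h(J, r) = 1 (h(J, r) = -3 + 4 = 1)
R = 0 (R = -30*0 = 0)
t(L) = 3 (t(L) = 2 + 1 = 3)
1/(t(R)**2) = 1/(3**2) = 1/9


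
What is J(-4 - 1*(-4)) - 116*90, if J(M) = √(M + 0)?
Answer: -10440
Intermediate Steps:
J(M) = √M
J(-4 - 1*(-4)) - 116*90 = √(-4 - 1*(-4)) - 116*90 = √(-4 + 4) - 10440 = √0 - 10440 = 0 - 10440 = -10440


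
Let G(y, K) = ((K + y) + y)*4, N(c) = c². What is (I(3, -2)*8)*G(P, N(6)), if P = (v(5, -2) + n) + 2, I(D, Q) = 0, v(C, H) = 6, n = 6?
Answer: 0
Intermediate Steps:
P = 14 (P = (6 + 6) + 2 = 12 + 2 = 14)
G(y, K) = 4*K + 8*y (G(y, K) = (K + 2*y)*4 = 4*K + 8*y)
(I(3, -2)*8)*G(P, N(6)) = (0*8)*(4*6² + 8*14) = 0*(4*36 + 112) = 0*(144 + 112) = 0*256 = 0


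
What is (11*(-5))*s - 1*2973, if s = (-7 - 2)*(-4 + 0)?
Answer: -4953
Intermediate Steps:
s = 36 (s = -9*(-4) = 36)
(11*(-5))*s - 1*2973 = (11*(-5))*36 - 1*2973 = -55*36 - 2973 = -1980 - 2973 = -4953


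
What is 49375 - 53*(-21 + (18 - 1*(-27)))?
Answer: 48103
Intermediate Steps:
49375 - 53*(-21 + (18 - 1*(-27))) = 49375 - 53*(-21 + (18 + 27)) = 49375 - 53*(-21 + 45) = 49375 - 53*24 = 49375 - 1272 = 48103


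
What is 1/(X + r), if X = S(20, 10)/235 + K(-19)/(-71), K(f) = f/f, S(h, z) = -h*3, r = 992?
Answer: 3337/3309405 ≈ 0.0010083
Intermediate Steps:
S(h, z) = -3*h
K(f) = 1
X = -899/3337 (X = -3*20/235 + 1/(-71) = -60*1/235 + 1*(-1/71) = -12/47 - 1/71 = -899/3337 ≈ -0.26940)
1/(X + r) = 1/(-899/3337 + 992) = 1/(3309405/3337) = 3337/3309405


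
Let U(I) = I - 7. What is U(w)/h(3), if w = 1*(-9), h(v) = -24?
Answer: 2/3 ≈ 0.66667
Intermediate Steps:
w = -9
U(I) = -7 + I
U(w)/h(3) = (-7 - 9)/(-24) = -16*(-1/24) = 2/3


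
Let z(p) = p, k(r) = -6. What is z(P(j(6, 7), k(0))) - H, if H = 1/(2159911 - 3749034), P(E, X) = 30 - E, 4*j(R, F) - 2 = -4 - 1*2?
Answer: 49262814/1589123 ≈ 31.000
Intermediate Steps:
j(R, F) = -1 (j(R, F) = ½ + (-4 - 1*2)/4 = ½ + (-4 - 2)/4 = ½ + (¼)*(-6) = ½ - 3/2 = -1)
H = -1/1589123 (H = 1/(-1589123) = -1/1589123 ≈ -6.2928e-7)
z(P(j(6, 7), k(0))) - H = (30 - 1*(-1)) - 1*(-1/1589123) = (30 + 1) + 1/1589123 = 31 + 1/1589123 = 49262814/1589123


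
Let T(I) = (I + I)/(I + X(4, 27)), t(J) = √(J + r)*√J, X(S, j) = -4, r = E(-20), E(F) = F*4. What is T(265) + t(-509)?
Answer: 530/261 - √299801 ≈ -545.51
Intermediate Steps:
E(F) = 4*F
r = -80 (r = 4*(-20) = -80)
t(J) = √J*√(-80 + J) (t(J) = √(J - 80)*√J = √(-80 + J)*√J = √J*√(-80 + J))
T(I) = 2*I/(-4 + I) (T(I) = (I + I)/(I - 4) = (2*I)/(-4 + I) = 2*I/(-4 + I))
T(265) + t(-509) = 2*265/(-4 + 265) + √(-509)*√(-80 - 509) = 2*265/261 + (I*√509)*√(-589) = 2*265*(1/261) + (I*√509)*(I*√589) = 530/261 - √299801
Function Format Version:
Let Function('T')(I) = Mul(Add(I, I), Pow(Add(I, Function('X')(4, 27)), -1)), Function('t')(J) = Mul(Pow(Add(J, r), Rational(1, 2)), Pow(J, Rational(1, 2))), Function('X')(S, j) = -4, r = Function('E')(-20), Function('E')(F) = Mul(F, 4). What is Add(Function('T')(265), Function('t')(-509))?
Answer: Add(Rational(530, 261), Mul(-1, Pow(299801, Rational(1, 2)))) ≈ -545.51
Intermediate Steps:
Function('E')(F) = Mul(4, F)
r = -80 (r = Mul(4, -20) = -80)
Function('t')(J) = Mul(Pow(J, Rational(1, 2)), Pow(Add(-80, J), Rational(1, 2))) (Function('t')(J) = Mul(Pow(Add(J, -80), Rational(1, 2)), Pow(J, Rational(1, 2))) = Mul(Pow(Add(-80, J), Rational(1, 2)), Pow(J, Rational(1, 2))) = Mul(Pow(J, Rational(1, 2)), Pow(Add(-80, J), Rational(1, 2))))
Function('T')(I) = Mul(2, I, Pow(Add(-4, I), -1)) (Function('T')(I) = Mul(Add(I, I), Pow(Add(I, -4), -1)) = Mul(Mul(2, I), Pow(Add(-4, I), -1)) = Mul(2, I, Pow(Add(-4, I), -1)))
Add(Function('T')(265), Function('t')(-509)) = Add(Mul(2, 265, Pow(Add(-4, 265), -1)), Mul(Pow(-509, Rational(1, 2)), Pow(Add(-80, -509), Rational(1, 2)))) = Add(Mul(2, 265, Pow(261, -1)), Mul(Mul(I, Pow(509, Rational(1, 2))), Pow(-589, Rational(1, 2)))) = Add(Mul(2, 265, Rational(1, 261)), Mul(Mul(I, Pow(509, Rational(1, 2))), Mul(I, Pow(589, Rational(1, 2))))) = Add(Rational(530, 261), Mul(-1, Pow(299801, Rational(1, 2))))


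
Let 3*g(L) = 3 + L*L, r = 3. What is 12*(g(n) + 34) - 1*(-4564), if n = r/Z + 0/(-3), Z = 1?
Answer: 5020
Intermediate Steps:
n = 3 (n = 3/1 + 0/(-3) = 3*1 + 0*(-⅓) = 3 + 0 = 3)
g(L) = 1 + L²/3 (g(L) = (3 + L*L)/3 = (3 + L²)/3 = 1 + L²/3)
12*(g(n) + 34) - 1*(-4564) = 12*((1 + (⅓)*3²) + 34) - 1*(-4564) = 12*((1 + (⅓)*9) + 34) + 4564 = 12*((1 + 3) + 34) + 4564 = 12*(4 + 34) + 4564 = 12*38 + 4564 = 456 + 4564 = 5020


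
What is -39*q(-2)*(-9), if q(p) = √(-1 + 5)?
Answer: 702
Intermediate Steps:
q(p) = 2 (q(p) = √4 = 2)
-39*q(-2)*(-9) = -39*2*(-9) = -78*(-9) = 702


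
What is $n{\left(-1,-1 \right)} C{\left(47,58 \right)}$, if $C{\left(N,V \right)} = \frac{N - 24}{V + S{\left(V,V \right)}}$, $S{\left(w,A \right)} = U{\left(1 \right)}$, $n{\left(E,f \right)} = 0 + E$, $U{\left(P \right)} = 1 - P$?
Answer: $- \frac{23}{58} \approx -0.39655$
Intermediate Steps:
$n{\left(E,f \right)} = E$
$S{\left(w,A \right)} = 0$ ($S{\left(w,A \right)} = 1 - 1 = 0$)
$C{\left(N,V \right)} = \frac{-24 + N}{V}$ ($C{\left(N,V \right)} = \frac{N - 24}{V + 0} = \frac{-24 + N}{V}$)
$n{\left(-1,-1 \right)} C{\left(47,58 \right)} = - \frac{-24 + 47}{58} = - \frac{23}{58}$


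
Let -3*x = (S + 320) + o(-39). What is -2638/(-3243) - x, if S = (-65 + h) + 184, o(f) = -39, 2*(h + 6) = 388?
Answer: 638266/3243 ≈ 196.81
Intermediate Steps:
h = 188 (h = -6 + (½)*388 = -6 + 194 = 188)
S = 307 (S = (-65 + 188) + 184 = 123 + 184 = 307)
x = -196 (x = -((307 + 320) - 39)/3 = -(627 - 39)/3 = -⅓*588 = -196)
-2638/(-3243) - x = -2638/(-3243) - 1*(-196) = -2638*(-1/3243) + 196 = 2638/3243 + 196 = 638266/3243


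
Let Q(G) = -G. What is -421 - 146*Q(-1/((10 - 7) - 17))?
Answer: -2874/7 ≈ -410.57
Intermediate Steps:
-421 - 146*Q(-1/((10 - 7) - 17)) = -421 - (-146)*(-1/((10 - 7) - 17)) = -421 - (-146)*(-1/(3 - 17)) = -421 - (-146)*(-1/(-14)) = -421 - (-146)*(-1*(-1/14)) = -421 - (-146)/14 = -421 - 146*(-1/14) = -421 + 73/7 = -2874/7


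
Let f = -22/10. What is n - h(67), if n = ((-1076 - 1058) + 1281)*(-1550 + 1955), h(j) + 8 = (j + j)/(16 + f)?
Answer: -23837203/69 ≈ -3.4547e+5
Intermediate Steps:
f = -11/5 (f = -22*1/10 = -11/5 ≈ -2.2000)
h(j) = -8 + 10*j/69 (h(j) = -8 + (j + j)/(16 - 11/5) = -8 + (2*j)/(69/5) = -8 + (2*j)*(5/69) = -8 + 10*j/69)
n = -345465 (n = (-2134 + 1281)*405 = -853*405 = -345465)
n - h(67) = -345465 - (-8 + (10/69)*67) = -345465 - (-8 + 670/69) = -345465 - 1*118/69 = -345465 - 118/69 = -23837203/69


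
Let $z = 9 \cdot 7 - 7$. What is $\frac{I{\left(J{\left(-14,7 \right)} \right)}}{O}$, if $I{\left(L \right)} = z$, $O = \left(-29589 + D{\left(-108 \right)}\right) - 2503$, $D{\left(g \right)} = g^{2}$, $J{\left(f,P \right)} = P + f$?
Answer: $- \frac{14}{5107} \approx -0.0027413$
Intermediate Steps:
$O = -20428$ ($O = \left(-29589 + \left(-108\right)^{2}\right) - 2503 = \left(-29589 + 11664\right) - 2503 = -17925 - 2503 = -20428$)
$z = 56$ ($z = 63 - 7 = 56$)
$I{\left(L \right)} = 56$
$\frac{I{\left(J{\left(-14,7 \right)} \right)}}{O} = \frac{56}{-20428} = 56 \left(- \frac{1}{20428}\right) = - \frac{14}{5107}$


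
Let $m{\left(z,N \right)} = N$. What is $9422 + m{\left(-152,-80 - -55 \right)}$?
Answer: $9397$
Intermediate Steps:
$9422 + m{\left(-152,-80 - -55 \right)} = 9422 - 25 = 9397$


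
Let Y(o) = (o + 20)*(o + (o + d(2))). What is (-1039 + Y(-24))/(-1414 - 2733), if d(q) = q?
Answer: 855/4147 ≈ 0.20617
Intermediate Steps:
Y(o) = (2 + 2*o)*(20 + o) (Y(o) = (o + 20)*(o + (o + 2)) = (20 + o)*(o + (2 + o)) = (20 + o)*(2 + 2*o) = (2 + 2*o)*(20 + o))
(-1039 + Y(-24))/(-1414 - 2733) = (-1039 + (40 + 2*(-24)² + 42*(-24)))/(-1414 - 2733) = (-1039 + (40 + 2*576 - 1008))/(-4147) = (-1039 + (40 + 1152 - 1008))*(-1/4147) = (-1039 + 184)*(-1/4147) = -855*(-1/4147) = 855/4147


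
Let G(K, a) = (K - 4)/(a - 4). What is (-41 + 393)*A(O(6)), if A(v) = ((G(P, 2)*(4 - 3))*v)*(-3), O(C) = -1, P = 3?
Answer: 528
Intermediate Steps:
G(K, a) = (-4 + K)/(-4 + a)
A(v) = -3*v/2 (A(v) = ((((-4 + 3)/(-4 + 2))*(4 - 3))*v)*(-3) = (((-1/(-2))*1)*v)*(-3) = ((-1/2*(-1)*1)*v)*(-3) = (((1/2)*1)*v)*(-3) = (v/2)*(-3) = -3*v/2)
(-41 + 393)*A(O(6)) = (-41 + 393)*(-3/2*(-1)) = 352*(3/2) = 528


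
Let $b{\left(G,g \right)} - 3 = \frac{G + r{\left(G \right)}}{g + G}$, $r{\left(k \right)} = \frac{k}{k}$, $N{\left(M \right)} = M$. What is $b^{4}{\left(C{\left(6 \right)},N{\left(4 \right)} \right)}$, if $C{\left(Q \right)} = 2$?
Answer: $\frac{2401}{16} \approx 150.06$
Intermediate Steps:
$r{\left(k \right)} = 1$
$b{\left(G,g \right)} = 3 + \frac{1 + G}{G + g}$ ($b{\left(G,g \right)} = 3 + \frac{G + 1}{g + G} = 3 + \frac{1 + G}{G + g}$)
$b^{4}{\left(C{\left(6 \right)},N{\left(4 \right)} \right)} = \left(\frac{1 + 3 \cdot 4 + 4 \cdot 2}{2 + 4}\right)^{4} = \left(\frac{1 + 12 + 8}{6}\right)^{4} = \left(\frac{1}{6} \cdot 21\right)^{4} = \left(\frac{7}{2}\right)^{4} = \frac{2401}{16}$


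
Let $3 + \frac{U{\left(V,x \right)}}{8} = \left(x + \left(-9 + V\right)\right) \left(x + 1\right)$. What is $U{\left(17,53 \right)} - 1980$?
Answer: $24348$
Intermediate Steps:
$U{\left(V,x \right)} = -24 + 8 \left(1 + x\right) \left(-9 + V + x\right)$ ($U{\left(V,x \right)} = -24 + 8 \left(x + \left(-9 + V\right)\right) \left(x + 1\right) = -24 + 8 \left(-9 + V + x\right) \left(1 + x\right) = -24 + 8 \left(1 + x\right) \left(-9 + V + x\right)$)
$U{\left(17,53 \right)} - 1980 = \left(-96 - 3392 + 8 \cdot 17 + 8 \cdot 53^{2} + 8 \cdot 17 \cdot 53\right) - 1980 = \left(-96 - 3392 + 136 + 8 \cdot 2809 + 7208\right) - 1980 = \left(-96 - 3392 + 136 + 22472 + 7208\right) - 1980 = 26328 - 1980 = 24348$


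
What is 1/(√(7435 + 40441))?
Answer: √11969/23938 ≈ 0.0045703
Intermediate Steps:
1/(√(7435 + 40441)) = 1/(√47876) = 1/(2*√11969) = √11969/23938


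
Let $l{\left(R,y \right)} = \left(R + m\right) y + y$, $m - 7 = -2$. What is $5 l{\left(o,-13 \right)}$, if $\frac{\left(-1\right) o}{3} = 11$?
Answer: $1755$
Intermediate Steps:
$o = -33$ ($o = \left(-3\right) 11 = -33$)
$m = 5$ ($m = 7 - 2 = 5$)
$l{\left(R,y \right)} = y + y \left(5 + R\right)$ ($l{\left(R,y \right)} = \left(R + 5\right) y + y = \left(5 + R\right) y + y = y \left(5 + R\right) + y = y + y \left(5 + R\right)$)
$5 l{\left(o,-13 \right)} = 5 \left(- 13 \left(6 - 33\right)\right) = 5 \left(\left(-13\right) \left(-27\right)\right) = 5 \cdot 351 = 1755$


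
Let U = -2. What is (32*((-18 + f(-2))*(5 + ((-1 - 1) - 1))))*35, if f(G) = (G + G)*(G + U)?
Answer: -4480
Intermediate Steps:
f(G) = 2*G*(-2 + G) (f(G) = (G + G)*(G - 2) = (2*G)*(-2 + G) = 2*G*(-2 + G))
(32*((-18 + f(-2))*(5 + ((-1 - 1) - 1))))*35 = (32*((-18 + 2*(-2)*(-2 - 2))*(5 + ((-1 - 1) - 1))))*35 = (32*((-18 + 2*(-2)*(-4))*(5 + (-2 - 1))))*35 = (32*((-18 + 16)*(5 - 3)))*35 = (32*(-2*2))*35 = (32*(-4))*35 = -128*35 = -4480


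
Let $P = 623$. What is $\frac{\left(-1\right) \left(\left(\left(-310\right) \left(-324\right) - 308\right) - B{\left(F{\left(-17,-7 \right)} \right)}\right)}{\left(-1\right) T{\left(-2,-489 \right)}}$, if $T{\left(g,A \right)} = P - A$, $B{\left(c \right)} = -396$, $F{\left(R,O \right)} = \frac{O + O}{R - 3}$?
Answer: $\frac{12566}{139} \approx 90.403$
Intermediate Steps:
$F{\left(R,O \right)} = \frac{2 O}{-3 + R}$
$T{\left(g,A \right)} = 623 - A$
$\frac{\left(-1\right) \left(\left(\left(-310\right) \left(-324\right) - 308\right) - B{\left(F{\left(-17,-7 \right)} \right)}\right)}{\left(-1\right) T{\left(-2,-489 \right)}} = \frac{\left(-1\right) \left(\left(\left(-310\right) \left(-324\right) - 308\right) - -396\right)}{\left(-1\right) \left(623 - -489\right)} = \frac{\left(-1\right) \left(\left(100440 - 308\right) + 396\right)}{\left(-1\right) \left(623 + 489\right)} = \frac{\left(-1\right) \left(100132 + 396\right)}{\left(-1\right) 1112} = \frac{\left(-1\right) 100528}{-1112} = \left(-100528\right) \left(- \frac{1}{1112}\right) = \frac{12566}{139}$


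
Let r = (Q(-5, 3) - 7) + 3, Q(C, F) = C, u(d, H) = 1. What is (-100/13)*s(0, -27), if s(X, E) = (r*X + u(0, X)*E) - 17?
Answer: 4400/13 ≈ 338.46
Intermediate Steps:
r = -9 (r = (-5 - 7) + 3 = -12 + 3 = -9)
s(X, E) = -17 + E - 9*X (s(X, E) = (-9*X + 1*E) - 17 = (-9*X + E) - 17 = (E - 9*X) - 17 = -17 + E - 9*X)
(-100/13)*s(0, -27) = (-100/13)*(-17 - 27 - 9*0) = (-100/13)*(-17 - 27 + 0) = -4*25/13*(-44) = -100/13*(-44) = 4400/13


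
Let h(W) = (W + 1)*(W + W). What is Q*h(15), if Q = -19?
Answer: -9120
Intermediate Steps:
h(W) = 2*W*(1 + W) (h(W) = (1 + W)*(2*W) = 2*W*(1 + W))
Q*h(15) = -38*15*(1 + 15) = -38*15*16 = -19*480 = -9120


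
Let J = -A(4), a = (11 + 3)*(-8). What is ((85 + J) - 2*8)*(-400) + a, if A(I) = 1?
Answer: -27312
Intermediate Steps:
a = -112 (a = 14*(-8) = -112)
J = -1 (J = -1*1 = -1)
((85 + J) - 2*8)*(-400) + a = ((85 - 1) - 2*8)*(-400) - 112 = (84 - 16)*(-400) - 112 = 68*(-400) - 112 = -27200 - 112 = -27312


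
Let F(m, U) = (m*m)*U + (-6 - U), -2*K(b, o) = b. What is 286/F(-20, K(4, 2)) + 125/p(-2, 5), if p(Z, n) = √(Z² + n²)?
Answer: -143/402 + 125*√29/29 ≈ 22.856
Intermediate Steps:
K(b, o) = -b/2
F(m, U) = -6 - U + U*m² (F(m, U) = m²*U + (-6 - U) = U*m² + (-6 - U) = -6 - U + U*m²)
286/F(-20, K(4, 2)) + 125/p(-2, 5) = 286/(-6 - (-1)*4/2 - ½*4*(-20)²) + 125/(√((-2)² + 5²)) = 286/(-6 - 1*(-2) - 2*400) + 125/(√(4 + 25)) = 286/(-6 + 2 - 800) + 125/(√29) = 286/(-804) + 125*(√29/29) = 286*(-1/804) + 125*√29/29 = -143/402 + 125*√29/29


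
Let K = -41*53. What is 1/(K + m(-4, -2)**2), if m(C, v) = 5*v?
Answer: -1/2073 ≈ -0.00048239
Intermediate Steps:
K = -2173
1/(K + m(-4, -2)**2) = 1/(-2173 + (5*(-2))**2) = 1/(-2173 + (-10)**2) = 1/(-2173 + 100) = 1/(-2073) = -1/2073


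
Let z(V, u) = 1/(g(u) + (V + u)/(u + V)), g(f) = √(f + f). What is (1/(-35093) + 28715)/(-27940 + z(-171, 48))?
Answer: -891575719139898/867512972389249 - 1343593992*√6/867512972389249 ≈ -1.0277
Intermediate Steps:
g(f) = √2*√f (g(f) = √(2*f) = √2*√f)
z(V, u) = 1/(1 + √2*√u) (z(V, u) = 1/(√2*√u + (V + u)/(u + V)) = 1/(√2*√u + (V + u)/(V + u)) = 1/(√2*√u + 1) = 1/(1 + √2*√u))
(1/(-35093) + 28715)/(-27940 + z(-171, 48)) = (1/(-35093) + 28715)/(-27940 + 1/(1 + √2*√48)) = (-1/35093 + 28715)/(-27940 + 1/(1 + √2*(4*√3))) = 1007695494/(35093*(-27940 + 1/(1 + 4*√6)))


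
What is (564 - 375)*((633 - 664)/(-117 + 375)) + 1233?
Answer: 104085/86 ≈ 1210.3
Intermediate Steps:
(564 - 375)*((633 - 664)/(-117 + 375)) + 1233 = 189*(-31/258) + 1233 = -1953/86 + 1233 = 104085/86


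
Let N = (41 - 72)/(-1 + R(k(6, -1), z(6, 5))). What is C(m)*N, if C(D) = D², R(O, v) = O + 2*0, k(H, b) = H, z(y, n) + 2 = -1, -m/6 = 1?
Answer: -1116/5 ≈ -223.20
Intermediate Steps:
m = -6 (m = -6*1 = -6)
z(y, n) = -3 (z(y, n) = -2 - 1 = -3)
R(O, v) = O (R(O, v) = O + 0 = O)
N = -31/5 (N = (41 - 72)/(-1 + 6) = -31/5 ≈ -6.2000)
C(m)*N = (-6)²*(-31/5) = 36*(-31/5) = -1116/5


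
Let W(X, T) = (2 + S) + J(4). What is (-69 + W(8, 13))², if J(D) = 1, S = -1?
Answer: 4489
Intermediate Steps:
W(X, T) = 2 (W(X, T) = (2 - 1) + 1 = 1 + 1 = 2)
(-69 + W(8, 13))² = (-69 + 2)² = (-67)² = 4489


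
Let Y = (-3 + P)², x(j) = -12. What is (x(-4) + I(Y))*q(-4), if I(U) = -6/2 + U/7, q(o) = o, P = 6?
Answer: 384/7 ≈ 54.857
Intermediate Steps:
Y = 9 (Y = (-3 + 6)² = 3² = 9)
I(U) = -3 + U/7 (I(U) = -6*½ + U*(⅐) = -3 + U/7)
(x(-4) + I(Y))*q(-4) = (-12 + (-3 + (⅐)*9))*(-4) = (-12 + (-3 + 9/7))*(-4) = (-12 - 12/7)*(-4) = -96/7*(-4) = 384/7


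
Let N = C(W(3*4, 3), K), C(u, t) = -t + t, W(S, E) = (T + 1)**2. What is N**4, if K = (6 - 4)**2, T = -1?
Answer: 0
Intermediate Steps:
W(S, E) = 0 (W(S, E) = (-1 + 1)**2 = 0**2 = 0)
K = 4 (K = 2**2 = 4)
C(u, t) = 0
N = 0
N**4 = 0**4 = 0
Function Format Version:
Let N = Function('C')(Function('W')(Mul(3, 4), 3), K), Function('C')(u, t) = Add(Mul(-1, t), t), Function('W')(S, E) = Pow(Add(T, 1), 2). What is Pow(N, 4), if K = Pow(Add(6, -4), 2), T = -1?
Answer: 0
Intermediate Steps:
Function('W')(S, E) = 0 (Function('W')(S, E) = Pow(Add(-1, 1), 2) = Pow(0, 2) = 0)
K = 4 (K = Pow(2, 2) = 4)
Function('C')(u, t) = 0
N = 0
Pow(N, 4) = Pow(0, 4) = 0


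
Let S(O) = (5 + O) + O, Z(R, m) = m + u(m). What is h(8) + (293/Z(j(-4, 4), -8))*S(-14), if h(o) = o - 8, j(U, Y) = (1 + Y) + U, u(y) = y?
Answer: 6739/16 ≈ 421.19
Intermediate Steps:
j(U, Y) = 1 + U + Y
h(o) = -8 + o
Z(R, m) = 2*m (Z(R, m) = m + m = 2*m)
S(O) = 5 + 2*O
h(8) + (293/Z(j(-4, 4), -8))*S(-14) = (-8 + 8) + (293/((2*(-8))))*(5 + 2*(-14)) = 0 + (293/(-16))*(5 - 28) = 0 + (293*(-1/16))*(-23) = 0 - 293/16*(-23) = 0 + 6739/16 = 6739/16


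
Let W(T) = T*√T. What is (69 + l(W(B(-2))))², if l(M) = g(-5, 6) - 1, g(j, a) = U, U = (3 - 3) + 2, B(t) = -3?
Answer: 4900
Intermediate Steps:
U = 2 (U = 0 + 2 = 2)
g(j, a) = 2
W(T) = T^(3/2)
l(M) = 1 (l(M) = 2 - 1 = 1)
(69 + l(W(B(-2))))² = (69 + 1)² = 70² = 4900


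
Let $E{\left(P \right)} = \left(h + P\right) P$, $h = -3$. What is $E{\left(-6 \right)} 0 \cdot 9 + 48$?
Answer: $48$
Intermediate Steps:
$E{\left(P \right)} = P \left(-3 + P\right)$ ($E{\left(P \right)} = \left(-3 + P\right) P = P \left(-3 + P\right)$)
$E{\left(-6 \right)} 0 \cdot 9 + 48 = - 6 \left(-3 - 6\right) 0 \cdot 9 + 48 = \left(-6\right) \left(-9\right) 0 + 48 = 54 \cdot 0 + 48 = 0 + 48 = 48$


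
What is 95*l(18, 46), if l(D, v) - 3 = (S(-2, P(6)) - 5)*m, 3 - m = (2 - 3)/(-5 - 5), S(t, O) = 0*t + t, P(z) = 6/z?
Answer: -3287/2 ≈ -1643.5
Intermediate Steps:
S(t, O) = t (S(t, O) = 0 + t = t)
m = 29/10 (m = 3 - (2 - 3)/(-5 - 5) = 3 - (-1)/(-10) = 3 - (-1)*(-1)/10 = 3 - 1*1/10 = 3 - 1/10 = 29/10 ≈ 2.9000)
l(D, v) = -173/10 (l(D, v) = 3 + (-2 - 5)*(29/10) = 3 - 7*29/10 = 3 - 203/10 = -173/10)
95*l(18, 46) = 95*(-173/10) = -3287/2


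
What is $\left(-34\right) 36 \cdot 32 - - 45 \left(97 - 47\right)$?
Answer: $-36918$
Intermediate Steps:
$\left(-34\right) 36 \cdot 32 - - 45 \left(97 - 47\right) = \left(-1224\right) 32 - \left(-45\right) 50 = -39168 - -2250 = -39168 + 2250 = -36918$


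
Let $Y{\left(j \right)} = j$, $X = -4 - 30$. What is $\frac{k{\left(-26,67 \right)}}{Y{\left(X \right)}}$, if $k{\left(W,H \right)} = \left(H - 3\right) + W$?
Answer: $- \frac{19}{17} \approx -1.1176$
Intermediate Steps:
$k{\left(W,H \right)} = -3 + H + W$ ($k{\left(W,H \right)} = \left(-3 + H\right) + W = -3 + H + W$)
$X = -34$
$\frac{k{\left(-26,67 \right)}}{Y{\left(X \right)}} = \frac{-3 + 67 - 26}{-34} = 38 \left(- \frac{1}{34}\right) = - \frac{19}{17}$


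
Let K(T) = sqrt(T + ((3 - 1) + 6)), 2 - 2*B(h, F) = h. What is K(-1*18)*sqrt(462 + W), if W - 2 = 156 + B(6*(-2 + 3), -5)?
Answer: 2*I*sqrt(1545) ≈ 78.613*I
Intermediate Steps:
B(h, F) = 1 - h/2
K(T) = sqrt(8 + T) (K(T) = sqrt(T + (2 + 6)) = sqrt(T + 8) = sqrt(8 + T))
W = 156 (W = 2 + (156 + (1 - 3*(-2 + 3))) = 2 + (156 + (1 - 3)) = 2 + (156 - 2) = 2 + 154 = 156)
K(-1*18)*sqrt(462 + W) = sqrt(8 - 1*18)*sqrt(462 + 156) = sqrt(8 - 18)*sqrt(618) = sqrt(-10)*sqrt(618) = (I*sqrt(10))*sqrt(618) = 2*I*sqrt(1545)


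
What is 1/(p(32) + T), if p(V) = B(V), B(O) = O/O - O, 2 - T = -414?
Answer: 1/385 ≈ 0.0025974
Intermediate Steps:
T = 416 (T = 2 - 1*(-414) = 2 + 414 = 416)
B(O) = 1 - O
p(V) = 1 - V
1/(p(32) + T) = 1/((1 - 1*32) + 416) = 1/((1 - 32) + 416) = 1/(-31 + 416) = 1/385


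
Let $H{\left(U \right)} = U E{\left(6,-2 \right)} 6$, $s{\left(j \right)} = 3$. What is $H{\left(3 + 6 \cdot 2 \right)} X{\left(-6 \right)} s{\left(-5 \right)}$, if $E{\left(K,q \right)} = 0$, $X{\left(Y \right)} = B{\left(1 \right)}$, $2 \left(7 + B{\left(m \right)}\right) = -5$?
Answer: $0$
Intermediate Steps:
$B{\left(m \right)} = - \frac{19}{2}$ ($B{\left(m \right)} = -7 + \frac{1}{2} \left(-5\right) = -7 - \frac{5}{2} = - \frac{19}{2}$)
$X{\left(Y \right)} = - \frac{19}{2}$
$H{\left(U \right)} = 0$ ($H{\left(U \right)} = U 0 \cdot 6 = 0 \cdot 6 = 0$)
$H{\left(3 + 6 \cdot 2 \right)} X{\left(-6 \right)} s{\left(-5 \right)} = 0 \left(- \frac{19}{2}\right) 3 = 0 \cdot 3 = 0$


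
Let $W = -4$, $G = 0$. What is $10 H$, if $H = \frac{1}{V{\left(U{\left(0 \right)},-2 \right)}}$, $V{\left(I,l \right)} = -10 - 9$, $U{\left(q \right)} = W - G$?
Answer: $- \frac{10}{19} \approx -0.52632$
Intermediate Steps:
$U{\left(q \right)} = -4$ ($U{\left(q \right)} = -4 - 0 = -4 + 0 = -4$)
$V{\left(I,l \right)} = -19$
$H = - \frac{1}{19}$ ($H = \frac{1}{-19} = - \frac{1}{19} \approx -0.052632$)
$10 H = 10 \left(- \frac{1}{19}\right) = - \frac{10}{19}$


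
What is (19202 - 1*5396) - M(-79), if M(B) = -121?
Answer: 13927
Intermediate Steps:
(19202 - 1*5396) - M(-79) = (19202 - 1*5396) - 1*(-121) = (19202 - 5396) + 121 = 13806 + 121 = 13927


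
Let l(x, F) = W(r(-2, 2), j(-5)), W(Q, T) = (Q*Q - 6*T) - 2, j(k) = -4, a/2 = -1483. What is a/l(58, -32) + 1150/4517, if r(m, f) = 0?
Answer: -6686061/49687 ≈ -134.56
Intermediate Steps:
a = -2966 (a = 2*(-1483) = -2966)
W(Q, T) = -2 + Q**2 - 6*T (W(Q, T) = (Q**2 - 6*T) - 2 = -2 + Q**2 - 6*T)
l(x, F) = 22 (l(x, F) = -2 + 0**2 - 6*(-4) = -2 + 0 + 24 = 22)
a/l(58, -32) + 1150/4517 = -2966/22 + 1150/4517 = -2966*1/22 + 1150*(1/4517) = -1483/11 + 1150/4517 = -6686061/49687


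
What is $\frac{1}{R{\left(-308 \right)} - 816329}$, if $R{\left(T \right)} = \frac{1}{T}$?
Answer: $- \frac{308}{251429333} \approx -1.225 \cdot 10^{-6}$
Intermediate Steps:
$\frac{1}{R{\left(-308 \right)} - 816329} = \frac{1}{\frac{1}{-308} - 816329} = \frac{1}{- \frac{1}{308} - 816329} = \frac{1}{- \frac{251429333}{308}} = - \frac{308}{251429333}$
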